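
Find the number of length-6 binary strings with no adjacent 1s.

A valid string ends in 0 (append to any length-(n-1) valid string) or in 01 (append to any length-(n-2) valid string), so a(n) = a(n-1) + a(n-2) with a(1)=2, a(2)=3.
Iterating the recurrence: a(1)=2, a(2)=3, a(3)=5, a(4)=8, a(5)=13, a(6)=21.

Final answer: 21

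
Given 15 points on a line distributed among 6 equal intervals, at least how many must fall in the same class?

By pigeonhole with 15 objects and 6 categories: ceiling(15/6).

Final answer: 3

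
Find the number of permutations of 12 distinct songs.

The number of ways to arrange 12 distinct objects is 12!.

Final answer: 12! = 479001600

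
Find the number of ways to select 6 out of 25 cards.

C(25,6) = 25!/(6! x (25-6)!).

Final answer: C(25,6) = 177100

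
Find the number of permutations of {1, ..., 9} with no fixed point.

D(n) = (n-1)(D(n-1) + D(n-2)), D(0)=1, D(1)=0.
D(2) = 1 x (0 + 1) = 1
D(3) = 2 x (1 + 0) = 2
D(4) = 3 x (2 + 1) = 9
D(5) = 4 x (9 + 2) = 44
D(6) = 5 x (44 + 9) = 265
D(7) = 6 x (265 + 44) = 1854
D(8) = 7 x (1854 + 265) = 14833
D(9) = 8 x (D(8) + D(7)) = 8 x (14833 + 1854)

Final answer: D(9) = 133496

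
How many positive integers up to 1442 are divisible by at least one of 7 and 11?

Multiples of 7: 206. Multiples of 11: 131. Of both (lcm=77): 18.
By inclusion-exclusion: 206 + 131 - 18.

Final answer: 319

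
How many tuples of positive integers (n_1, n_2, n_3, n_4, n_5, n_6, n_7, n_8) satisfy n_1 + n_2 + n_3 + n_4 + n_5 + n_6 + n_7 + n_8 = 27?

Substitute n'_i = n_i - 1 (so n'_i >= 0). Then sum n'_i = 27 - 8 = 19.
Stars and bars: C(19+8-1, 8-1) = C(26,7).

Final answer: C(26,7) = 657800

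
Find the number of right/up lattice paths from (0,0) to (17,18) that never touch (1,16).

Total paths to (17,18): C(35,18) = 4537567650.
Paths through (1,16): C(17,16) x C(18,2) = 2601.
Avoiding (1,16): 4537567650 - 2601.

Final answer: 4537565049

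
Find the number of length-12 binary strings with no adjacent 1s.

Classify by the final bit: ...0 gives a(n-1) strings, ...01 gives a(n-2) strings. Thus a(n) = a(n-1) + a(n-2) with a(1)=2, a(2)=3.
Iterating the recurrence: a(1)=2, a(2)=3, a(3)=5, a(4)=8, a(5)=13, a(6)=21, a(7)=34, a(8)=55, a(9)=89, a(10)=144, a(11)=233, a(12)=377.

Final answer: 377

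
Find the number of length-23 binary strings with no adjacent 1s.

Classify by the final bit: ...0 gives a(n-1) strings, ...01 gives a(n-2) strings. Thus a(n) = a(n-1) + a(n-2) with a(1)=2, a(2)=3.
Iterating the recurrence: a(1)=2, a(2)=3, a(3)=5, a(4)=8, a(5)=13, a(6)=21, a(7)=34, a(8)=55, a(9)=89, a(10)=144, a(11)=233, a(12)=377, a(13)=610, a(14)=987, a(15)=1597, a(16)=2584, a(17)=4181, a(18)=6765, a(19)=10946, a(20)=17711, a(21)=28657, a(22)=46368, a(23)=75025.

Final answer: 75025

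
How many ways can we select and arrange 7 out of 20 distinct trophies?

P(20,7) = 20!/(20-7)! = 20!/13!.

Final answer: P(20,7) = 390700800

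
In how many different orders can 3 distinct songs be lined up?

The number of ways to arrange 3 distinct objects is 3!.

Final answer: 3! = 6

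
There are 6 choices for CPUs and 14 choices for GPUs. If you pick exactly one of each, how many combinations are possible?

By the multiplication principle: 6 x 14.

Final answer: 84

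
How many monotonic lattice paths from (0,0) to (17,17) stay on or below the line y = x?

Total monotonic paths to (17,17): C(34,17) = 2333606220.
Paths that cross above y=x (reflection bijection): C(34,18) = 2203961430.
Valid Dyck paths: 2333606220 - 2203961430.
(This is the Catalan number C_{17}.)

Final answer: C_{17} = 129644790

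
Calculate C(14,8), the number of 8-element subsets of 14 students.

C(14,8) = 14!/(8! x 6!).

Final answer: \binom{14}{8} = 3003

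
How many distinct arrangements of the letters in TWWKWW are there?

Letters (K:1, T:1, W:4). Total letters: 6.
Permutations = 6!/(4!).

Final answer: 30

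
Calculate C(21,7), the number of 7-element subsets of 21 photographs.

C(21,7) = 21!/(7! x 14!).

Final answer: \binom{21}{7} = 116280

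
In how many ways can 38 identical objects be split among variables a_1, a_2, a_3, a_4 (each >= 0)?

Stars and bars with 38 stars and 3 bars:
C(38+4-1, 4-1) = C(41,3).

Final answer: C(41,3) = 10660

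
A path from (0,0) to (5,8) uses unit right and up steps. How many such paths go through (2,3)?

Paths (0,0)->(2,3): C(5,3) = 10.
Paths (2,3)->(5,8): C(8,5) = 56.
By multiplication principle: 10 x 56.

Final answer: 560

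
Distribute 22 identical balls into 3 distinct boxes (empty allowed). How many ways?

Stars and bars: C(n+k-1, k-1) = C(24,2).

Final answer: C(24,2) = 276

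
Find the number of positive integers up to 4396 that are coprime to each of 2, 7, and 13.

|div by 2|=2198, |div by 7|=628, |div by 13|=338.
|div by 2&7|=314, |div by 2&13|=169, |div by 7&13|=48, |div by all|=24.
By inclusion-exclusion, divisible by at least one: 2198+628+338-314-169-48+24 = 2657.
Not divisible by any: 4396 - 2657.

Final answer: 1739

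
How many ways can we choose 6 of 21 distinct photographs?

C(21,6) = 21!/(6! x 15!).

Final answer: \binom{21}{6} = 54264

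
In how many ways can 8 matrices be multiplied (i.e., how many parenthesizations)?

The structures are counted by the Catalan number C_n. Here n = 8 - 1 = 7.
C_n = (2n)!/(n!(n+1)!), so C_{7} = 14!/(7! x 8!) = C(14,7)/8 = 3432/8.

Final answer: C_{7} = 429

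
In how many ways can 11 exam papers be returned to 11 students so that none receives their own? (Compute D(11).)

Use the recurrence D(n) = (n-1)(D(n-1) + D(n-2)) with D(0)=1, D(1)=0.
D(2) = 1 x (0 + 1) = 1
D(3) = 2 x (1 + 0) = 2
D(4) = 3 x (2 + 1) = 9
D(5) = 4 x (9 + 2) = 44
D(6) = 5 x (44 + 9) = 265
D(7) = 6 x (265 + 44) = 1854
D(8) = 7 x (1854 + 265) = 14833
D(9) = 8 x (14833 + 1854) = 133496
D(10) = 9 x (133496 + 14833) = 1334961
D(11) = 10 x (D(10) + D(9)) = 10 x (1334961 + 133496)

Final answer: D(11) = 14684570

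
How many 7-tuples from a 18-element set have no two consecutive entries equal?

Let g(n) count such strings. g(1) = 18, and each valid string of length n-1 extends in 17 ways (any symbol but the last), so g(n) = 17 g(n-1).
Total: g(7) = 18 x 17^6.

Final answer: 18 x 17^{6} = 434476242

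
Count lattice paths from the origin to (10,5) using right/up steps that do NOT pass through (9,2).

Total paths to (10,5): C(15,5) = 3003.
Paths through (9,2): C(11,2) x C(4,3) = 220.
Avoiding (9,2): 3003 - 220.

Final answer: 2783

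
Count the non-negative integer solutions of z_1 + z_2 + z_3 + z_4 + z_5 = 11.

Stars and bars with 11 stars and 4 bars:
C(11+5-1, 5-1) = C(15,4).

Final answer: C(15,4) = 1365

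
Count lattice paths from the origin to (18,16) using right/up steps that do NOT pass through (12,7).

Total paths to (18,16): C(34,16) = 2203961430.
Paths through (12,7): C(19,7) x C(15,9) = 252191940.
Avoiding (12,7): 2203961430 - 252191940.

Final answer: 1951769490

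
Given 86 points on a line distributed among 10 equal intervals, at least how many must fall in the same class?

By pigeonhole with 86 objects and 10 categories: ceiling(86/10).

Final answer: 9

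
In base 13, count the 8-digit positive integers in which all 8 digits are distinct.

First digit: 12 (nonzero). Second: 12 (not first). Third: 11, etc.
Total: 12 x 12 x 11 x 10 x 9 x 8 x 7 x 6.

Final answer: 47900160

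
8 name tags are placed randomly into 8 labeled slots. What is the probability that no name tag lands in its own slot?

Use the recurrence D(n) = (n-1)(D(n-1) + D(n-2)) with D(0)=1, D(1)=0.
Building up: D(2)=1, D(3)=2, D(4)=9, D(5)=44, D(6)=265, D(7)=1854, D(8)=14833.
Total arrangements: 8! = 40320.
Probability = D(8)/8! = 2119/5760.

Final answer: D(8)/8! = 14833/40320 = 0.367882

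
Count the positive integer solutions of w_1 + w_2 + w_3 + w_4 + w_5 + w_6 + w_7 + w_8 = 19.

Substitute w'_i = w_i - 1 (so w'_i >= 0). Then sum w'_i = 19 - 8 = 11.
Stars and bars: C(11+8-1, 8-1) = C(18,7).

Final answer: C(18,7) = 31824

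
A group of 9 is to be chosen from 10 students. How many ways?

C(10,9) = 10!/(9! x 1!).

Final answer: \binom{10}{9} = 10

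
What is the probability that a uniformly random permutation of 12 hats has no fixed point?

Derangements satisfy D(n) = (n-1)(D(n-1) + D(n-2)), starting from D(0)=1, D(1)=0.
Building up: D(2)=1, D(3)=2, D(4)=9, D(5)=44, D(6)=265, D(7)=1854, D(8)=14833, D(9)=133496, D(10)=1334961, D(11)=14684570, D(12)=176214841.
Total arrangements: 12! = 479001600.
Probability = D(12)/12! = 16019531/43545600.

Final answer: D(12)/12! = 176214841/479001600 = 0.367879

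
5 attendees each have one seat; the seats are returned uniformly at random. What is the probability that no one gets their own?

Derangements satisfy D(n) = (n-1)(D(n-1) + D(n-2)), starting from D(0)=1, D(1)=0.
Building up: D(2)=1, D(3)=2, D(4)=9, D(5)=44.
Total arrangements: 5! = 120.
Probability = D(5)/5! = 11/30.

Final answer: D(5)/5! = 44/120 = 0.366667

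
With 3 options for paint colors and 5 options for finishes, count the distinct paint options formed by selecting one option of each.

By the multiplication principle: 3 x 5.

Final answer: 15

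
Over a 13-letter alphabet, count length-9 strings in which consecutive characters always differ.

First character: 13 choices. Each subsequent: 12 choices (must differ from the previous one).
Total: 13 x 12^8.

Final answer: 13 x 12^{8} = 5589762048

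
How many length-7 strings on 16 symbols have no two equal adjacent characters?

Let g(n) count such strings. g(1) = 16, and each valid string of length n-1 extends in 15 ways (any symbol but the last), so g(n) = 15 g(n-1).
Total: g(7) = 16 x 15^6.

Final answer: 16 x 15^{6} = 182250000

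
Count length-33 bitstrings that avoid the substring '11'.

Classify by the final bit: ...0 gives a(n-1) strings, ...01 gives a(n-2) strings. Thus a(n) = a(n-1) + a(n-2) with a(1)=2, a(2)=3.
Computing successive values: a(1)=2, a(2)=3, a(3)=5, a(4)=8, a(5)=13, a(6)=21, a(7)=34, a(8)=55, a(9)=89, a(10)=144, a(11)=233, a(12)=377, a(13)=610, a(14)=987, a(15)=1597, a(16)=2584, a(17)=4181, a(18)=6765, a(19)=10946, a(20)=17711, a(21)=28657, a(22)=46368, a(23)=75025, a(24)=121393, a(25)=196418, a(26)=317811, a(27)=514229, a(28)=832040, a(29)=1346269, a(30)=2178309, a(31)=3524578, a(32)=5702887, a(33)=9227465.

Final answer: 9227465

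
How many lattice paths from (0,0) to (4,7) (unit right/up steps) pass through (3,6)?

Paths (0,0)->(3,6): C(9,6) = 84.
Paths (3,6)->(4,7): C(2,1) = 2.
By multiplication principle: 84 x 2.

Final answer: 168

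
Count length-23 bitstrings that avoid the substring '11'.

Let a(n) count valid strings. If the last bit is 0 the prefix is any valid string of length n-1; if it is 1 the string must end in 01 with a valid prefix of length n-2. So a(n) = a(n-1) + a(n-2), a(1)=2, a(2)=3.
Building up term by term: a(1)=2, a(2)=3, a(3)=5, a(4)=8, a(5)=13, a(6)=21, a(7)=34, a(8)=55, a(9)=89, a(10)=144, a(11)=233, a(12)=377, a(13)=610, a(14)=987, a(15)=1597, a(16)=2584, a(17)=4181, a(18)=6765, a(19)=10946, a(20)=17711, a(21)=28657, a(22)=46368, a(23)=75025.

Final answer: 75025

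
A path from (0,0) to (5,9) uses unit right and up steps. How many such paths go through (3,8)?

Paths (0,0)->(3,8): C(11,8) = 165.
Paths (3,8)->(5,9): C(3,1) = 3.
By multiplication principle: 165 x 3.

Final answer: 495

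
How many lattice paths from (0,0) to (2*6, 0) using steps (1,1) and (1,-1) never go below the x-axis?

Total monotonic paths to (6,6): C(12,6) = 924.
By the reflection principle, paths that go above the diagonal number C(12,7) = 792.
Valid Dyck paths: 924 - 792.
(This is the Catalan number C_{6}.)

Final answer: C_{6} = 132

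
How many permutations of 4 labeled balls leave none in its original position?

D(n) = (n-1)(D(n-1) + D(n-2)), D(0)=1, D(1)=0.
D(2) = 1 x (0 + 1) = 1
D(3) = 2 x (1 + 0) = 2
D(4) = 3 x (D(3) + D(2)) = 3 x (2 + 1)

Final answer: D(4) = 9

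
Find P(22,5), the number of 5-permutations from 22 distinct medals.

P(22,5) = 22!/(22-5)! = 22!/17!.

Final answer: P(22,5) = 3160080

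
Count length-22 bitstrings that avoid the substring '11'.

A valid string ends in 0 (append to any length-(n-1) valid string) or in 01 (append to any length-(n-2) valid string), so a(n) = a(n-1) + a(n-2) with a(1)=2, a(2)=3.
Iterating the recurrence: a(1)=2, a(2)=3, a(3)=5, a(4)=8, a(5)=13, a(6)=21, a(7)=34, a(8)=55, a(9)=89, a(10)=144, a(11)=233, a(12)=377, a(13)=610, a(14)=987, a(15)=1597, a(16)=2584, a(17)=4181, a(18)=6765, a(19)=10946, a(20)=17711, a(21)=28657, a(22)=46368.

Final answer: 46368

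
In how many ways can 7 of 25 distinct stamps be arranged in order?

P(25,7) = 25!/(25-7)! = 25!/18!.

Final answer: P(25,7) = 2422728000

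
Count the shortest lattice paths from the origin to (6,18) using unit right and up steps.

Each path has 6 right steps and 18 up steps in some order (24 steps total).
Choose which 18 of the 24 steps are up: C(24,18).

Final answer: C(24,18) = 134596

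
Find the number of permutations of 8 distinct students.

The number of ways to arrange 8 distinct objects is 8!.

Final answer: 8! = 40320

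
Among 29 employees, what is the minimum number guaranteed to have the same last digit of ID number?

There are 10 possible values for last digit of ID number. With 29 employees and 10 categories, by pigeonhole: ceiling(29/10).

Final answer: 3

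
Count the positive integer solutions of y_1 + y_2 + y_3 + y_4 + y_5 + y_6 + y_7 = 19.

Substitute y'_i = y_i - 1 (so y'_i >= 0). Then sum y'_i = 19 - 7 = 12.
Stars and bars: C(12+7-1, 7-1) = C(18,6).

Final answer: C(18,6) = 18564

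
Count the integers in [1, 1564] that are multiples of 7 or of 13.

Multiples of 7: 223. Multiples of 13: 120. Of both (lcm=91): 17.
By inclusion-exclusion: 223 + 120 - 17.

Final answer: 326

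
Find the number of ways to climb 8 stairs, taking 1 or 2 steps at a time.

Let f(n) count the ways. The last step is size 1 or 2, so f(n) = f(n-1) + f(n-2) with f(1)=1, f(2)=2.
Iterating the recurrence: f(1)=1, f(2)=2, f(3)=3, f(4)=5, f(5)=8, f(6)=13, f(7)=21, f(8)=34.

Final answer: 34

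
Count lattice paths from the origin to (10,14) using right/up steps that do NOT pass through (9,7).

Total paths to (10,14): C(24,14) = 1961256.
Paths through (9,7): C(16,7) x C(8,7) = 91520.
Avoiding (9,7): 1961256 - 91520.

Final answer: 1869736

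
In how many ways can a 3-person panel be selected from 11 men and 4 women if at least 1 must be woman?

Sum over valid woman counts:
C(4,1)C(11,2) = 220
C(4,2)C(11,1) = 66
C(4,3)C(11,0) = 4
Total: 220 + 66 + 4.

Final answer: 290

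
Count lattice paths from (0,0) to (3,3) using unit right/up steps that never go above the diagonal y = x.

Total monotonic paths to (3,3): C(6,3) = 20.
A path is bad iff it touches y = x + 1; reflecting its initial segment maps bad paths bijectively onto all paths to (2,4), of which there are C(6,4) = 15.
Valid Dyck paths: 20 - 15.
(These counts are the Catalan numbers.)

Final answer: C_{3} = 5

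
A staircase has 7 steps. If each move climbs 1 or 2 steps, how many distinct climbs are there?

Let f(n) be the number of climbs. Removing the last move (1 or 2 steps) gives f(n) = f(n-1) + f(n-2); base cases f(1)=1, f(2)=2.
Computing successive values: f(1)=1, f(2)=2, f(3)=3, f(4)=5, f(5)=8, f(6)=13, f(7)=21.

Final answer: 21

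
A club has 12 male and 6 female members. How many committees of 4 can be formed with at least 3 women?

Sum over valid woman counts:
C(6,3)C(12,1) = 240
C(6,4)C(12,0) = 15
Total: 240 + 15.

Final answer: 255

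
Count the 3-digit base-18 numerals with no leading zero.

These are the integers in [18^2, 18^3), so the count is 18^3 - 18^2 = 17 x 18^2.

Final answer: 5508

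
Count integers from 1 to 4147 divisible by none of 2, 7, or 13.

|div by 2|=2073, |div by 7|=592, |div by 13|=319.
|div by 2&7|=296, |div by 2&13|=159, |div by 7&13|=45, |div by all|=22.
By inclusion-exclusion, divisible by at least one: 2073+592+319-296-159-45+22 = 2506.
Not divisible by any: 4147 - 2506.

Final answer: 1641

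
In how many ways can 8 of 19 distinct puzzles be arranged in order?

P(19,8) = 19!/(19-8)! = 19!/11!.

Final answer: P(19,8) = 3047466240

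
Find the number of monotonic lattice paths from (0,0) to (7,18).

Each path has 7 right steps and 18 up steps in some order (25 steps total).
Choose which 18 of the 25 steps are up: C(25,18).

Final answer: C(25,18) = 480700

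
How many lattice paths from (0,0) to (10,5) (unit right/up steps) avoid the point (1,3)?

Total paths to (10,5): C(15,5) = 3003.
Paths through (1,3): C(4,3) x C(11,2) = 220.
Avoiding (1,3): 3003 - 220.

Final answer: 2783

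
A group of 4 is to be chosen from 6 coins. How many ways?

C(6,4) = 6!/(4! x (6-4)!).

Final answer: C(6,4) = 15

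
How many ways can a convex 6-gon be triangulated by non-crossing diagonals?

This is counted by the nth Catalan number C_n. Here n = 6 - 2 = 4.
Using C_0 = 1 and C_(k+1) = C_k x 2(2k+1)/(k+2), build up term by term: C_1=1, C_2=2, C_3=5, C_4=14.

Final answer: C_{4} = 14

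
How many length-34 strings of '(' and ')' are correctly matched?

The structures are counted by the Catalan number C_n. Here n = 17 (pairs).
C_n = C(2n,n)/(n+1), so C_{17} = C(34,17)/18 = 2333606220/18.

Final answer: C_{17} = 129644790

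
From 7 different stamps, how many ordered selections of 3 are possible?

P(7,3) = 7!/(7-3)! = 7!/4!.

Final answer: P(7,3) = 210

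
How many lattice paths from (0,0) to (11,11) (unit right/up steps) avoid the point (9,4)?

Total paths to (11,11): C(22,11) = 705432.
Paths through (9,4): C(13,4) x C(9,7) = 25740.
Avoiding (9,4): 705432 - 25740.

Final answer: 679692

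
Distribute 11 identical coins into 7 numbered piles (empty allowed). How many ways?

Stars and bars: C(n+k-1, k-1) = C(17,6).

Final answer: C(17,6) = 12376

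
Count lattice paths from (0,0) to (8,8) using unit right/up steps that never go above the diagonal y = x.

Total monotonic paths to (8,8): C(16,8) = 12870.
Paths that cross above y=x (reflection bijection): C(16,9) = 11440.
Valid Dyck paths: 12870 - 11440.
(This is the Catalan number C_{8}.)

Final answer: C_{8} = 1430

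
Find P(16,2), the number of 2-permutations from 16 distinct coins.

P(16,2) = 16!/(16-2)! = 16!/14!.

Final answer: P(16,2) = 240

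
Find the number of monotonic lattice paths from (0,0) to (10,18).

Each path has 10 right steps and 18 up steps in some order (28 steps total).
Choose which 18 of the 28 steps are up: C(28,18).

Final answer: C(28,18) = 13123110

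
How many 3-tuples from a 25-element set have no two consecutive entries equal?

Let g(n) count such strings. g(1) = 25, and each valid string of length n-1 extends in 24 ways (any symbol but the last), so g(n) = 24 g(n-1).
Total: g(3) = 25 x 24^2.

Final answer: 25 x 24^{2} = 14400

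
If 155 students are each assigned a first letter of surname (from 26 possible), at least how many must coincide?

There are 26 possible values for first letter of surname. With 155 students and 26 categories, by pigeonhole: ceiling(155/26).

Final answer: 6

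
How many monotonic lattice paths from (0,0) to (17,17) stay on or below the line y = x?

Total monotonic paths to (17,17): C(34,17) = 2333606220.
By the reflection principle, paths that go above the diagonal number C(34,18) = 2203961430.
Valid Dyck paths: 2333606220 - 2203961430.
(This is the Catalan number C_{17}.)

Final answer: C_{17} = 129644790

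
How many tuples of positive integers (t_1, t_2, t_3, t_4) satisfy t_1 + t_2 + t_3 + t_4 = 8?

Substitute t'_i = t_i - 1 (so t'_i >= 0). Then sum t'_i = 8 - 4 = 4.
Stars and bars: C(4+4-1, 4-1) = C(7,3).

Final answer: C(7,3) = 35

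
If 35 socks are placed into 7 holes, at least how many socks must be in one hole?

By the pigeonhole principle: ceiling(35/7).

Final answer: 5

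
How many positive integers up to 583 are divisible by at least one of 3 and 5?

Multiples of 3: 194. Multiples of 5: 116. Of both (lcm=15): 38.
By inclusion-exclusion: 194 + 116 - 38.

Final answer: 272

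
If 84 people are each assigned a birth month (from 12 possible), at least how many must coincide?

There are 12 possible values for birth month. With 84 people and 12 categories, by pigeonhole: ceiling(84/12).

Final answer: 7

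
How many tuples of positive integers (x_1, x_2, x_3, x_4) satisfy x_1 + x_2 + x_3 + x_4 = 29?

Substitute x'_i = x_i - 1 (so x'_i >= 0). Then sum x'_i = 29 - 4 = 25.
Stars and bars: C(25+4-1, 4-1) = C(28,3).

Final answer: C(28,3) = 3276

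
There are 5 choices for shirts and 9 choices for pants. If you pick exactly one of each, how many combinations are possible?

By the multiplication principle: 5 x 9.

Final answer: 45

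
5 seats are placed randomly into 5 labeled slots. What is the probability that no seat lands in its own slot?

Use the recurrence D(n) = (n-1)(D(n-1) + D(n-2)) with D(0)=1, D(1)=0.
Building up: D(2)=1, D(3)=2, D(4)=9, D(5)=44.
Total arrangements: 5! = 120.
Probability = D(5)/5! = 11/30.

Final answer: D(5)/5! = 44/120 = 0.366667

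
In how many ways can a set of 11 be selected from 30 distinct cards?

C(30,11) = 30!/(11! x 19!).

Final answer: \binom{30}{11} = 54627300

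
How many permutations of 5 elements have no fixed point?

Derangements satisfy D(n) = (n-1)(D(n-1) + D(n-2)), starting from D(0)=1, D(1)=0.
Building up: D(2)=1, D(3)=2, D(4)=9.
D(5) = 4 x (D(4) + D(3)) = 4 x (9 + 2).

Final answer: D(5) = 44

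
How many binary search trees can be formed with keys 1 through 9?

The structures are counted by the Catalan number C_n. Here n = 9.
C_n = (2n)!/(n!(n+1)!), so C_{9} = 18!/(9! x 10!) = C(18,9)/10 = 48620/10.

Final answer: C_{9} = 4862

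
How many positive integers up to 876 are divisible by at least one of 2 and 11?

Multiples of 2: 438. Multiples of 11: 79. Of both (lcm=22): 39.
By inclusion-exclusion: 438 + 79 - 39.

Final answer: 478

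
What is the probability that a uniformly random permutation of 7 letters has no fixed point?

D(n) = (n-1)(D(n-1) + D(n-2)), D(0)=1, D(1)=0.
Building up: D(2)=1, D(3)=2, D(4)=9, D(5)=44, D(6)=265, D(7)=1854.
Total arrangements: 7! = 5040.
Probability = D(7)/7! = 103/280.

Final answer: D(7)/7! = 1854/5040 = 0.367857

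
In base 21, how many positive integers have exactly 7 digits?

Leading digit: 20 options (nonzero). Other 6 digit(s): 21 options each.
Total: 20 x 21^6.

Final answer: 1715322420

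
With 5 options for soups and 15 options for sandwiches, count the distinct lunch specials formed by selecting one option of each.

By the multiplication principle: 5 x 15.

Final answer: 75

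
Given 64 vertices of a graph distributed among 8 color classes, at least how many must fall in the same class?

By pigeonhole with 64 objects and 8 categories: ceiling(64/8).

Final answer: 8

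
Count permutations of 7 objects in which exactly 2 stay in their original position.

Choose which 2 elements are fixed: C(7,2) = 21.
Derange the remaining 5 using D(j) = (j-1)(D(j-1) + D(j-2)), D(0)=1, D(1)=0: D(2)=1, D(3)=2, D(4)=9, D(5)=44.
Total: 21 x 44.

Final answer: C(7,2) D(5) = 924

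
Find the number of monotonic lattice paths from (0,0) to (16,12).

Each path has 16 right steps and 12 up steps in some order (28 steps total).
Choose which 12 of the 28 steps are up: C(28,12).

Final answer: C(28,12) = 30421755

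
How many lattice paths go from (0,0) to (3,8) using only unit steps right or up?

Each path has 3 right steps and 8 up steps in some order (11 steps total).
Choose which 8 of the 11 steps are up: C(11,8).

Final answer: C(11,8) = 165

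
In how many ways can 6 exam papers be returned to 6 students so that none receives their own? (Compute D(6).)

Derangements satisfy D(n) = (n-1)(D(n-1) + D(n-2)), starting from D(0)=1, D(1)=0.
D(2) = 1 x (0 + 1) = 1
D(3) = 2 x (1 + 0) = 2
D(4) = 3 x (2 + 1) = 9
D(5) = 4 x (9 + 2) = 44
D(6) = 5 x (D(5) + D(4)) = 5 x (44 + 9)

Final answer: D(6) = 265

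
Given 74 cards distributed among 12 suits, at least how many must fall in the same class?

By pigeonhole with 74 objects and 12 categories: ceiling(74/12).

Final answer: 7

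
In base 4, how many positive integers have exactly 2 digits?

Leading digit: 3 options (nonzero). Other 1 digit(s): 4 options each.
Total: 3 x 4^1.

Final answer: 12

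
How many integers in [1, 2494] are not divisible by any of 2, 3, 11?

|div by 2|=1247, |div by 3|=831, |div by 11|=226.
|div by 2&3|=415, |div by 2&11|=113, |div by 3&11|=75, |div by all|=37.
By inclusion-exclusion, divisible by at least one: 1247+831+226-415-113-75+37 = 1738.
Not divisible by any: 2494 - 1738.

Final answer: 756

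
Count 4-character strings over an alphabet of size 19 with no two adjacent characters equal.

First character: 19 choices. Each subsequent: 18 choices (must differ from the previous one).
Total: 19 x 18^3.

Final answer: 19 x 18^{3} = 110808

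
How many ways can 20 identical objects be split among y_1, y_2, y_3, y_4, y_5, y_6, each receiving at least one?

Substitute y'_i = y_i - 1 (so y'_i >= 0). Then sum y'_i = 20 - 6 = 14.
Stars and bars: C(14+6-1, 6-1) = C(19,5).

Final answer: C(19,5) = 11628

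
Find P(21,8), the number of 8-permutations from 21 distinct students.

P(21,8) = 21!/(21-8)! = 21!/13!.

Final answer: P(21,8) = 8204716800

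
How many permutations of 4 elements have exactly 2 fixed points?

Choose which 2 elements are fixed: C(4,2) = 6.
Derange the remaining 2 using D(j) = (j-1)(D(j-1) + D(j-2)), D(0)=1, D(1)=0: D(2)=1.
Total: 6 x 1.

Final answer: C(4,2) D(2) = 6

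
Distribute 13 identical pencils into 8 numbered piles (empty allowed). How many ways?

Stars and bars: C(n+k-1, k-1) = C(20,7).

Final answer: C(20,7) = 77520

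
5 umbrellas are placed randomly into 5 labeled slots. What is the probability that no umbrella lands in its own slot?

Derangements satisfy D(n) = (n-1)(D(n-1) + D(n-2)), starting from D(0)=1, D(1)=0.
Building up: D(2)=1, D(3)=2, D(4)=9, D(5)=44.
Total arrangements: 5! = 120.
Probability = D(5)/5! = 11/30.

Final answer: D(5)/5! = 44/120 = 0.366667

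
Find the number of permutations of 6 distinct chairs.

The number of ways to arrange 6 distinct objects is 6!.

Final answer: 6! = 720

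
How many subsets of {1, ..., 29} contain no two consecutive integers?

Let a(n) count such subsets of {1, ..., n}. Either n is excluded (a(n-1) ways) or n is included, forcing n-1 out (a(n-2) ways), so a(n) = a(n-1) + a(n-2) with a(1)=2, a(2)=3.
Computing successive values: a(1)=2, a(2)=3, a(3)=5, a(4)=8, a(5)=13, a(6)=21, a(7)=34, a(8)=55, a(9)=89, a(10)=144, a(11)=233, a(12)=377, a(13)=610, a(14)=987, a(15)=1597, a(16)=2584, a(17)=4181, a(18)=6765, a(19)=10946, a(20)=17711, a(21)=28657, a(22)=46368, a(23)=75025, a(24)=121393, a(25)=196418, a(26)=317811, a(27)=514229, a(28)=832040, a(29)=1346269.

Final answer: 1346269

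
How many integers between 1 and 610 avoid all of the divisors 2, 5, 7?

|div by 2|=305, |div by 5|=122, |div by 7|=87.
|div by 2&5|=61, |div by 2&7|=43, |div by 5&7|=17, |div by all|=8.
By inclusion-exclusion, divisible by at least one: 305+122+87-61-43-17+8 = 401.
Not divisible by any: 610 - 401.

Final answer: 209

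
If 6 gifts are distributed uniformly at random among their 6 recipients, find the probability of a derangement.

D(n) = (n-1)(D(n-1) + D(n-2)), D(0)=1, D(1)=0.
Building up: D(2)=1, D(3)=2, D(4)=9, D(5)=44, D(6)=265.
Total arrangements: 6! = 720.
Probability = D(6)/6! = 53/144.

Final answer: D(6)/6! = 265/720 = 0.368056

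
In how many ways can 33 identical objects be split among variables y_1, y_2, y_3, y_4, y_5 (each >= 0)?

Stars and bars with 33 stars and 4 bars:
C(33+5-1, 5-1) = C(37,4).

Final answer: C(37,4) = 66045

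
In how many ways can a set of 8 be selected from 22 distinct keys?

C(22,8) = 22!/(8! x 14!).

Final answer: \binom{22}{8} = 319770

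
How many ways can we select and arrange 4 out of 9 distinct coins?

P(9,4) = 9!/(9-4)! = 9!/5!.

Final answer: P(9,4) = 3024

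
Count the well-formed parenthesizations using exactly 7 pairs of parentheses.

This is a standard Catalan-number count: the answer is C_n. Here n = 7 (pairs).
C_n = C(2n,n)/(n+1), so C_{7} = C(14,7)/8 = 3432/8.

Final answer: C_{7} = 429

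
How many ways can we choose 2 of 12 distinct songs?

C(12,2) = 12!/(2! x (12-2)!).

Final answer: C(12,2) = 66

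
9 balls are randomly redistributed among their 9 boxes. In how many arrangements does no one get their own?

Use the recurrence D(n) = (n-1)(D(n-1) + D(n-2)) with D(0)=1, D(1)=0.
D(2) = 1 x (0 + 1) = 1
D(3) = 2 x (1 + 0) = 2
D(4) = 3 x (2 + 1) = 9
D(5) = 4 x (9 + 2) = 44
D(6) = 5 x (44 + 9) = 265
D(7) = 6 x (265 + 44) = 1854
D(8) = 7 x (1854 + 265) = 14833
D(9) = 8 x (D(8) + D(7)) = 8 x (14833 + 1854)

Final answer: D(9) = 133496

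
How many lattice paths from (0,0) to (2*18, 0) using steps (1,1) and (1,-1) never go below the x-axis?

Total monotonic paths to (18,18): C(36,18) = 9075135300.
A path is bad iff it touches y = x + 1; reflecting its initial segment maps bad paths bijectively onto all paths to (17,19), of which there are C(36,19) = 8597496600.
Valid Dyck paths: 9075135300 - 8597496600.
(Check: C(36,18) - C(36,19) = C(36,18)/19, the Catalan number C_{18}.)

Final answer: C_{18} = 477638700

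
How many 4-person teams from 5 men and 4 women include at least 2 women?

Sum over valid woman counts:
C(4,2)C(5,2) = 60
C(4,3)C(5,1) = 20
C(4,4)C(5,0) = 1
Total: 60 + 20 + 1.

Final answer: 81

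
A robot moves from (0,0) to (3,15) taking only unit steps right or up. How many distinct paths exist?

Each path has 3 right steps and 15 up steps in some order (18 steps total).
Choose which 15 of the 18 steps are up: C(18,15).

Final answer: C(18,15) = 816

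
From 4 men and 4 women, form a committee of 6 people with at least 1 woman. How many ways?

Sum over valid woman counts:
C(4,2)C(4,4) = 6
C(4,3)C(4,3) = 16
C(4,4)C(4,2) = 6
Total: 6 + 16 + 6.

Final answer: 28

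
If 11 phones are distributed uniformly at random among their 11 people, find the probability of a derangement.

D(n) = (n-1)(D(n-1) + D(n-2)), D(0)=1, D(1)=0.
Building up: D(2)=1, D(3)=2, D(4)=9, D(5)=44, D(6)=265, D(7)=1854, D(8)=14833, D(9)=133496, D(10)=1334961, D(11)=14684570.
Total arrangements: 11! = 39916800.
Probability = D(11)/11! = 1468457/3991680.

Final answer: D(11)/11! = 14684570/39916800 = 0.367879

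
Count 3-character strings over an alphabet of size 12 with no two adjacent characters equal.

Let g(n) count such strings. g(1) = 12, and each valid string of length n-1 extends in 11 ways (any symbol but the last), so g(n) = 11 g(n-1).
Total: g(3) = 12 x 11^2.

Final answer: 12 x 11^{2} = 1452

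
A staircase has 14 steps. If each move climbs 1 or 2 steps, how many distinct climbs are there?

Let f(n) count the ways. The last step is size 1 or 2, so f(n) = f(n-1) + f(n-2) with f(1)=1, f(2)=2.
Iterating the recurrence: f(1)=1, f(2)=2, f(3)=3, f(4)=5, f(5)=8, f(6)=13, f(7)=21, f(8)=34, f(9)=55, f(10)=89, f(11)=144, f(12)=233, f(13)=377, f(14)=610.

Final answer: 610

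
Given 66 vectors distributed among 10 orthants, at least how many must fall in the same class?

By pigeonhole with 66 objects and 10 categories: ceiling(66/10).

Final answer: 7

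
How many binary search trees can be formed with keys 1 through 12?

The structures are counted by the Catalan number C_n. Here n = 12.
C_n = C(2n,n)/(n+1), so C_{12} = C(24,12)/13 = 2704156/13.

Final answer: C_{12} = 208012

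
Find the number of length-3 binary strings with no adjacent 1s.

A valid string ends in 0 (append to any length-(n-1) valid string) or in 01 (append to any length-(n-2) valid string), so a(n) = a(n-1) + a(n-2) with a(1)=2, a(2)=3.
Computing successive values: a(1)=2, a(2)=3, a(3)=5.

Final answer: 5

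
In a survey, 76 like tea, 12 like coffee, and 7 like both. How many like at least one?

|A union B| = |A| + |B| - |A intersect B| = 76 + 12 - 7.

Final answer: 81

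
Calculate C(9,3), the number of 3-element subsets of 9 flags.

C(9,3) = 9!/(3! x (9-3)!).

Final answer: C(9,3) = 84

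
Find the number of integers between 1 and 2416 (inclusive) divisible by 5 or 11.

Multiples of 5: 483. Multiples of 11: 219. Of both (lcm=55): 43.
By inclusion-exclusion: 483 + 219 - 43.

Final answer: 659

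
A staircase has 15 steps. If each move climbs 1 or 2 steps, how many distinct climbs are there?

Let f(n) be the number of climbs. Removing the last move (1 or 2 steps) gives f(n) = f(n-1) + f(n-2); base cases f(1)=1, f(2)=2.
Computing successive values: f(1)=1, f(2)=2, f(3)=3, f(4)=5, f(5)=8, f(6)=13, f(7)=21, f(8)=34, f(9)=55, f(10)=89, f(11)=144, f(12)=233, f(13)=377, f(14)=610, f(15)=987.

Final answer: 987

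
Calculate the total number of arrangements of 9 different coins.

The number of ways to arrange 9 distinct objects is 9!.

Final answer: 9! = 362880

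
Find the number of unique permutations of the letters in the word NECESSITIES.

Letters (C:1, E:3, I:2, N:1, S:3, T:1). Total letters: 11.
Permutations = 11!/(3! x 3! x 2!).

Final answer: 554400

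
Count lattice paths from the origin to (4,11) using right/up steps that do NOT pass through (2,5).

Total paths to (4,11): C(15,11) = 1365.
Paths through (2,5): C(7,5) x C(8,6) = 588.
Avoiding (2,5): 1365 - 588.

Final answer: 777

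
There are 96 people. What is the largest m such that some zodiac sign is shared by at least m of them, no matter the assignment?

There are 12 possible values for zodiac sign. With 96 people and 12 categories, by pigeonhole: ceiling(96/12).

Final answer: 8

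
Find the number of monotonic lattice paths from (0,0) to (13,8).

Each path has 13 right steps and 8 up steps in some order (21 steps total).
Choose which 8 of the 21 steps are up: C(21,8).

Final answer: C(21,8) = 203490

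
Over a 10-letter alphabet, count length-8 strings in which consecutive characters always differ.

First character: 10 choices. Each subsequent: 9 choices (must differ from the previous one).
Total: 10 x 9^7.

Final answer: 10 x 9^{7} = 47829690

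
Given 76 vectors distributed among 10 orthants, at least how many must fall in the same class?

By pigeonhole with 76 objects and 10 categories: ceiling(76/10).

Final answer: 8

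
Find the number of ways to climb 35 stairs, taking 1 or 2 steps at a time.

Let f(n) be the number of climbs. Removing the last move (1 or 2 steps) gives f(n) = f(n-1) + f(n-2); base cases f(1)=1, f(2)=2.
Building up term by term: f(1)=1, f(2)=2, f(3)=3, f(4)=5, f(5)=8, f(6)=13, f(7)=21, f(8)=34, f(9)=55, f(10)=89, f(11)=144, f(12)=233, f(13)=377, f(14)=610, f(15)=987, f(16)=1597, f(17)=2584, f(18)=4181, f(19)=6765, f(20)=10946, f(21)=17711, f(22)=28657, f(23)=46368, f(24)=75025, f(25)=121393, f(26)=196418, f(27)=317811, f(28)=514229, f(29)=832040, f(30)=1346269, f(31)=2178309, f(32)=3524578, f(33)=5702887, f(34)=9227465, f(35)=14930352.

Final answer: 14930352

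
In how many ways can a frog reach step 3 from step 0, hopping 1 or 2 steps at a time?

Let f(n) be the number of climbs. Removing the last move (1 or 2 steps) gives f(n) = f(n-1) + f(n-2); base cases f(1)=1, f(2)=2.
Building up term by term: f(1)=1, f(2)=2, f(3)=3.

Final answer: 3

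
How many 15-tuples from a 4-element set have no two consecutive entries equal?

First character: 4 choices. Each subsequent: 3 choices (must differ from the previous one).
Total: 4 x 3^14.

Final answer: 4 x 3^{14} = 19131876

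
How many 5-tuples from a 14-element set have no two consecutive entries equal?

Let g(n) count such strings. g(1) = 14, and each valid string of length n-1 extends in 13 ways (any symbol but the last), so g(n) = 13 g(n-1).
Total: g(5) = 14 x 13^4.

Final answer: 14 x 13^{4} = 399854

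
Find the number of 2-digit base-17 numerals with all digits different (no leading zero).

The leading digit has 16 choices (anything but zero); the next has 16 (anything but the first), then 15, and so on, one fewer each time.
Total: 16 x 16.

Final answer: 256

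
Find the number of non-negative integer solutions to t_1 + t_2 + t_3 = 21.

Stars and bars with 21 stars and 2 bars:
C(21+3-1, 3-1) = C(23,2).

Final answer: C(23,2) = 253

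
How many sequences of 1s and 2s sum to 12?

Condition on the final move: it is a 1-step (f(n-1) ways to get there) or a 2-step (f(n-2) ways), so f(n) = f(n-1) + f(n-2), with f(1)=1, f(2)=2.
Building up term by term: f(1)=1, f(2)=2, f(3)=3, f(4)=5, f(5)=8, f(6)=13, f(7)=21, f(8)=34, f(9)=55, f(10)=89, f(11)=144, f(12)=233.

Final answer: 233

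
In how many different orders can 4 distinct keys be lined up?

The number of ways to arrange 4 distinct objects is 4!.

Final answer: 4! = 24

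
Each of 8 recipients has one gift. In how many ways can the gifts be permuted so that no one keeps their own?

D(n) = (n-1)(D(n-1) + D(n-2)), D(0)=1, D(1)=0.
D(2) = 1 x (0 + 1) = 1
D(3) = 2 x (1 + 0) = 2
D(4) = 3 x (2 + 1) = 9
D(5) = 4 x (9 + 2) = 44
D(6) = 5 x (44 + 9) = 265
D(7) = 6 x (265 + 44) = 1854
D(8) = 7 x (D(7) + D(6)) = 7 x (1854 + 265)

Final answer: D(8) = 14833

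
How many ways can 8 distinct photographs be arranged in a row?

The number of ways to arrange 8 distinct objects is 8!.

Final answer: 8! = 40320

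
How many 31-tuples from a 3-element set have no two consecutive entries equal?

Let g(n) count such strings. g(1) = 3, and each valid string of length n-1 extends in 2 ways (any symbol but the last), so g(n) = 2 g(n-1).
Total: g(31) = 3 x 2^30.

Final answer: 3 x 2^{30} = 3221225472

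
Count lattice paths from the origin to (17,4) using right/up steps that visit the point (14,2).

Paths (0,0)->(14,2): C(16,2) = 120.
Paths (14,2)->(17,4): C(5,2) = 10.
By multiplication principle: 120 x 10.

Final answer: 1200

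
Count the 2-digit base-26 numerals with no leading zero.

These are the integers in [26^1, 26^2), so the count is 26^2 - 26^1 = 25 x 26^1.

Final answer: 650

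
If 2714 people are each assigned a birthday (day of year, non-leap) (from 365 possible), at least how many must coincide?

There are 365 possible values for birthday (day of year, non-leap). With 2714 people and 365 categories, by pigeonhole: ceiling(2714/365).

Final answer: 8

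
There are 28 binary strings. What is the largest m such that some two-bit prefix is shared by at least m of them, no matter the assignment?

There are 4 possible values for two-bit prefix. With 28 binary strings and 4 categories, by pigeonhole: ceiling(28/4).

Final answer: 7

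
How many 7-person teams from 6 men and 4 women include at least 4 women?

Sum over valid woman counts:
C(4,4)C(6,3).

Final answer: 20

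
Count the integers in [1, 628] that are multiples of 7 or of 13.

Multiples of 7: 89. Multiples of 13: 48. Of both (lcm=91): 6.
By inclusion-exclusion: 89 + 48 - 6.

Final answer: 131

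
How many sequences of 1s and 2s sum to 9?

Condition on the final move: it is a 1-step (f(n-1) ways to get there) or a 2-step (f(n-2) ways), so f(n) = f(n-1) + f(n-2), with f(1)=1, f(2)=2.
Building up term by term: f(1)=1, f(2)=2, f(3)=3, f(4)=5, f(5)=8, f(6)=13, f(7)=21, f(8)=34, f(9)=55.

Final answer: 55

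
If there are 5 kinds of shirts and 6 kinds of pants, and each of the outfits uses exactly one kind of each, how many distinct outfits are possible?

By the multiplication principle: 5 x 6.

Final answer: 30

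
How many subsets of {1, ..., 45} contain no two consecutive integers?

Let a(n) count such subsets of {1, ..., n}. Either n is excluded (a(n-1) ways) or n is included, forcing n-1 out (a(n-2) ways), so a(n) = a(n-1) + a(n-2) with a(1)=2, a(2)=3.
Building up term by term: a(1)=2, a(2)=3, a(3)=5, a(4)=8, a(5)=13, a(6)=21, a(7)=34, a(8)=55, a(9)=89, a(10)=144, a(11)=233, a(12)=377, a(13)=610, a(14)=987, a(15)=1597, a(16)=2584, a(17)=4181, a(18)=6765, a(19)=10946, a(20)=17711, a(21)=28657, a(22)=46368, a(23)=75025, a(24)=121393, a(25)=196418, a(26)=317811, a(27)=514229, a(28)=832040, a(29)=1346269, a(30)=2178309, a(31)=3524578, a(32)=5702887, a(33)=9227465, a(34)=14930352, a(35)=24157817, a(36)=39088169, a(37)=63245986, a(38)=102334155, a(39)=165580141, a(40)=267914296, a(41)=433494437, a(42)=701408733, a(43)=1134903170, a(44)=1836311903, a(45)=2971215073.

Final answer: 2971215073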